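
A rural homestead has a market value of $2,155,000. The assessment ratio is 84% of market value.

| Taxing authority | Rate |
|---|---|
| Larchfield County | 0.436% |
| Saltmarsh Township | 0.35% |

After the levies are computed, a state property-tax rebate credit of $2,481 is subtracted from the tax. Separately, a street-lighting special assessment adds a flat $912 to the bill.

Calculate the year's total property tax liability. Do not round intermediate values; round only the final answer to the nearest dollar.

Assessed value = $2,155,000 × 0.84 = $1,810,200
Larchfield County: $1,810,200 × 0.00436 = $7,892.472
Saltmarsh Township: $1,810,200 × 0.0035 = $6,335.7
Levies subtotal = $14,228.172
After credit = $14,228.172 − $2,481 = $11,747.172
Total = $11,747.172 + $912 = $12,659.172

$12,659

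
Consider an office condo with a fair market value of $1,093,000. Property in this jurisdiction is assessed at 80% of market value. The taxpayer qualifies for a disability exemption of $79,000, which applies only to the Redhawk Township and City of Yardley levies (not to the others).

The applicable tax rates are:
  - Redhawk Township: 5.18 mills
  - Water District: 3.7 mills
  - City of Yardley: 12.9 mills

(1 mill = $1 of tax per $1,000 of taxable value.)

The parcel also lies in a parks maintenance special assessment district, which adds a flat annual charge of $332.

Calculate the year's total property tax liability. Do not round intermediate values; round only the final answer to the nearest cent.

Assessed value = $1,093,000 × 0.8 = $874,400
Redhawk Township: ($874,400 − $79,000) × 0.00518 = $795,400 × 0.00518 = $4,120.172
Water District: $874,400 × 0.0037 = $3,235.28
City of Yardley: ($874,400 − $79,000) × 0.0129 = $795,400 × 0.0129 = $10,260.66
Levies subtotal = $17,616.112
Total = $17,616.112 + $332 = $17,948.112

$17,948.11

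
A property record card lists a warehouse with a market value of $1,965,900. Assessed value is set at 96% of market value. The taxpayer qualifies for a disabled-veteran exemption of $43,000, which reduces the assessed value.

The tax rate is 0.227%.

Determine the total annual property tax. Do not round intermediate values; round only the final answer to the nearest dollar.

Assessed value = $1,965,900 × 0.96 = $1,887,264
Taxable value = $1,887,264 − $43,000 = $1,844,264
Tax = $1,844,264 × 0.00227 = $4,186.47928

$4,186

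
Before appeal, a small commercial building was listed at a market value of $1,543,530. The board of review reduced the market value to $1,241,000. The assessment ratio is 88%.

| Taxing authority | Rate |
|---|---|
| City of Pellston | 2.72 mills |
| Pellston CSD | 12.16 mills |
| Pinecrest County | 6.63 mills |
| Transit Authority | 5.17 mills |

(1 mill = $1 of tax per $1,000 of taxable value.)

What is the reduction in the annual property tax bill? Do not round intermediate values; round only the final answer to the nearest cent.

Old assessed value = $1,543,530 × 0.88 = $1,358,306.4
New assessed value = $1,241,000 × 0.88 = $1,092,080
Combined rate = 0.00272 + 0.01216 + 0.00663 + 0.00517 = 0.02668
Old tax = $1,358,306.4 × 0.02668 = $36,239.614752
New tax = $1,092,080 × 0.02668 = $29,136.6944
Reduction = $36,239.614752 − $29,136.6944 = $7,102.920352

$7,102.92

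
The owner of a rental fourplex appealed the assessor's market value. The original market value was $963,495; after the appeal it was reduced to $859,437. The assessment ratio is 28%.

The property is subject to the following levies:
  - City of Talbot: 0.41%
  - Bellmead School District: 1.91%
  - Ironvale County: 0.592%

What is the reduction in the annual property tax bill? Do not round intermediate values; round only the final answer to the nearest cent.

$848.45

Old assessed value = $963,495 × 0.28 = $269,778.6
New assessed value = $859,437 × 0.28 = $240,642.36
Combined rate = 0.0041 + 0.0191 + 0.00592 = 0.02912
Old tax = $269,778.6 × 0.02912 = $7,855.952832
New tax = $240,642.36 × 0.02912 = $7,007.5055232
Reduction = $7,855.952832 − $7,007.5055232 = $848.4473088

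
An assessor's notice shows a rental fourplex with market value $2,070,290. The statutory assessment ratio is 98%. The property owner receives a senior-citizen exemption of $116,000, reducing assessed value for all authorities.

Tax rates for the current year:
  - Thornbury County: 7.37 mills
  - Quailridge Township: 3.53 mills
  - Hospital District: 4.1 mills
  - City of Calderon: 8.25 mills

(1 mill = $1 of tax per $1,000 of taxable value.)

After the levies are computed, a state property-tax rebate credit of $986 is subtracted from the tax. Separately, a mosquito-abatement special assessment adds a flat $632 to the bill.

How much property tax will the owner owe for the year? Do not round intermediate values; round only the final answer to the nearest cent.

$44,120.56

Assessed value = $2,070,290 × 0.98 = $2,028,884.2
Taxable value = $2,028,884.2 − $116,000 = $1,912,884.2
Thornbury County: $1,912,884.2 × 0.00737 = $14,097.956554
Quailridge Township: $1,912,884.2 × 0.00353 = $6,752.481226
Hospital District: $1,912,884.2 × 0.0041 = $7,842.82522
City of Calderon: $1,912,884.2 × 0.00825 = $15,781.29465
Levies subtotal = $44,474.55765
After credit = $44,474.55765 − $986 = $43,488.55765
Total = $43,488.55765 + $632 = $44,120.55765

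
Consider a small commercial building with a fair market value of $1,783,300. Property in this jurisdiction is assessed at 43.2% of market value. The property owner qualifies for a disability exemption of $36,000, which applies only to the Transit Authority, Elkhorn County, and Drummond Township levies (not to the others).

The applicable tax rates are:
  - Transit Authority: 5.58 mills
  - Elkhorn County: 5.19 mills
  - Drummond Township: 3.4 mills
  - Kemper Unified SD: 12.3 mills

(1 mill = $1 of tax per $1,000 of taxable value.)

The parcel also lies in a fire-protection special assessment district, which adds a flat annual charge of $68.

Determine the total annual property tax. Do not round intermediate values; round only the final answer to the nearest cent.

$19,949.99

Assessed value = $1,783,300 × 0.432 = $770,385.6
Transit Authority: ($770,385.6 − $36,000) × 0.00558 = $734,385.6 × 0.00558 = $4,097.871648
Elkhorn County: ($770,385.6 − $36,000) × 0.00519 = $734,385.6 × 0.00519 = $3,811.461264
Drummond Township: ($770,385.6 − $36,000) × 0.0034 = $734,385.6 × 0.0034 = $2,496.91104
Kemper Unified SD: $770,385.6 × 0.0123 = $9,475.74288
Levies subtotal = $19,881.986832
Total = $19,881.986832 + $68 = $19,949.986832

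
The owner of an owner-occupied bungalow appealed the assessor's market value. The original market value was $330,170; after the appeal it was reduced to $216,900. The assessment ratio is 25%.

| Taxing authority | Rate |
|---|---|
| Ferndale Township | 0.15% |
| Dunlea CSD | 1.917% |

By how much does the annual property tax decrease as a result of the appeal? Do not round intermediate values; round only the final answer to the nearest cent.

$585.32

Old assessed value = $330,170 × 0.25 = $82,542.5
New assessed value = $216,900 × 0.25 = $54,225
Combined rate = 0.0015 + 0.01917 = 0.02067
Old tax = $82,542.5 × 0.02067 = $1,706.153475
New tax = $54,225 × 0.02067 = $1,120.83075
Reduction = $1,706.153475 − $1,120.83075 = $585.322725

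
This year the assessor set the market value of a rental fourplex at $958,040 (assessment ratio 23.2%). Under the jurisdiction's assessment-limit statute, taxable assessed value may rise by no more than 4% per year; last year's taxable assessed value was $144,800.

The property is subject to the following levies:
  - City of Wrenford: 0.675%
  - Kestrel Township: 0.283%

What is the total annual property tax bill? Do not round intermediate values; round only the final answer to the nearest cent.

Uncapped assessed value = $958,040 × 0.232 = $222,265.28
Cap limit = $144,800 × 1.04 = $150,592
Taxable assessed value = min($222,265.28, $150,592) = $150,592 (cap binds)
City of Wrenford: $150,592 × 0.00675 = $1,016.496
Kestrel Township: $150,592 × 0.00283 = $426.17536
Total = $1,442.67136

$1,442.67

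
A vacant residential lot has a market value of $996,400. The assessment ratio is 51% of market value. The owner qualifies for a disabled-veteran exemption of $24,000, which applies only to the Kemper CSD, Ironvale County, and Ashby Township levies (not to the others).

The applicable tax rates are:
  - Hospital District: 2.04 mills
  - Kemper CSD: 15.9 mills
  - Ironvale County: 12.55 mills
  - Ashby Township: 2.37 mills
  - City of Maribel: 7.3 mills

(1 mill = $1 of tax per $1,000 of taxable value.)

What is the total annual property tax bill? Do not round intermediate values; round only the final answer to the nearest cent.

Assessed value = $996,400 × 0.51 = $508,164
Hospital District: $508,164 × 0.00204 = $1,036.65456
Kemper CSD: ($508,164 − $24,000) × 0.0159 = $484,164 × 0.0159 = $7,698.2076
Ironvale County: ($508,164 − $24,000) × 0.01255 = $484,164 × 0.01255 = $6,076.2582
Ashby Township: ($508,164 − $24,000) × 0.00237 = $484,164 × 0.00237 = $1,147.46868
City of Maribel: $508,164 × 0.0073 = $3,709.5972
Total = $19,668.18624

$19,668.19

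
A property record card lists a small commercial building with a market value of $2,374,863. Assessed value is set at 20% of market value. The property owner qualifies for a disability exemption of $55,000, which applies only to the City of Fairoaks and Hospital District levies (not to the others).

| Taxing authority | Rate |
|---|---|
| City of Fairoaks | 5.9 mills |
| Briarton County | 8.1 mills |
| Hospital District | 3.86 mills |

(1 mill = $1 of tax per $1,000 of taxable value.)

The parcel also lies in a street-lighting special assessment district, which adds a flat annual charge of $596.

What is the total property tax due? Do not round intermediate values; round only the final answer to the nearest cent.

$8,542.21

Assessed value = $2,374,863 × 0.2 = $474,972.6
City of Fairoaks: ($474,972.6 − $55,000) × 0.0059 = $419,972.6 × 0.0059 = $2,477.83834
Briarton County: $474,972.6 × 0.0081 = $3,847.27806
Hospital District: ($474,972.6 − $55,000) × 0.00386 = $419,972.6 × 0.00386 = $1,621.094236
Levies subtotal = $7,946.210636
Total = $7,946.210636 + $596 = $8,542.210636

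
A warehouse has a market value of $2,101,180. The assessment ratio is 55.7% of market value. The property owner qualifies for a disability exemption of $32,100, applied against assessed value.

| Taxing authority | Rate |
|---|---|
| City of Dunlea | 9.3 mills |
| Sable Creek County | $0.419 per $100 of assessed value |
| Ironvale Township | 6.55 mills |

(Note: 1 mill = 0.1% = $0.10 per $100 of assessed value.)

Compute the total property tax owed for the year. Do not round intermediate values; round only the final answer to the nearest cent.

Assessed value = $2,101,180 × 0.557 = $1,170,357.26
Taxable value = $1,170,357.26 − $32,100 = $1,138,257.26
City of Dunlea: $1,138,257.26 × 0.0093 = $10,585.792518
Sable Creek County: $1,138,257.26 × 0.00419 = $4,769.2979194
Ironvale Township: $1,138,257.26 × 0.00655 = $7,455.585053
Total = $22,810.6754904

$22,810.68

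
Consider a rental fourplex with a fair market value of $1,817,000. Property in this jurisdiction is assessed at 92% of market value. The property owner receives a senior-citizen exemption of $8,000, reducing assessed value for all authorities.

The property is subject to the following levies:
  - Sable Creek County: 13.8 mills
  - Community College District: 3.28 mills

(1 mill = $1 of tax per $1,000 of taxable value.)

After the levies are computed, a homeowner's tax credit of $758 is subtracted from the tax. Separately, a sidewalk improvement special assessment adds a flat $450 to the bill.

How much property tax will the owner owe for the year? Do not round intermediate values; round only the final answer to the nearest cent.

$28,106.97

Assessed value = $1,817,000 × 0.92 = $1,671,640
Taxable value = $1,671,640 − $8,000 = $1,663,640
Sable Creek County: $1,663,640 × 0.0138 = $22,958.232
Community College District: $1,663,640 × 0.00328 = $5,456.7392
Levies subtotal = $28,414.9712
After credit = $28,414.9712 − $758 = $27,656.9712
Total = $27,656.9712 + $450 = $28,106.9712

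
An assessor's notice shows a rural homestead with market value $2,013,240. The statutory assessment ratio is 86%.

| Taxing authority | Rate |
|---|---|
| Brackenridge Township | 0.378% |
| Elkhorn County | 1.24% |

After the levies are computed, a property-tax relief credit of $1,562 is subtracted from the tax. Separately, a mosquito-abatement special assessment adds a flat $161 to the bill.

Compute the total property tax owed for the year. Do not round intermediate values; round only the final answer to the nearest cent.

$26,612.83

Assessed value = $2,013,240 × 0.86 = $1,731,386.4
Brackenridge Township: $1,731,386.4 × 0.00378 = $6,544.640592
Elkhorn County: $1,731,386.4 × 0.0124 = $21,469.19136
Levies subtotal = $28,013.831952
After credit = $28,013.831952 − $1,562 = $26,451.831952
Total = $26,451.831952 + $161 = $26,612.831952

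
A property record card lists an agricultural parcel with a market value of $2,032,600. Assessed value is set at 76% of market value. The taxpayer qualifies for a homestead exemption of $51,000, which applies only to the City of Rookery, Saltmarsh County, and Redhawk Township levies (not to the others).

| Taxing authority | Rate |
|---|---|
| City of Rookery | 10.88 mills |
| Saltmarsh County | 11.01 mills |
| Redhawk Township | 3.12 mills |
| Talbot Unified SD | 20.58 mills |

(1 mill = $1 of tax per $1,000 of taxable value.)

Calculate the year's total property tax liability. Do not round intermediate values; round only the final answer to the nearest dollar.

Assessed value = $2,032,600 × 0.76 = $1,544,776
City of Rookery: ($1,544,776 − $51,000) × 0.01088 = $1,493,776 × 0.01088 = $16,252.28288
Saltmarsh County: ($1,544,776 − $51,000) × 0.01101 = $1,493,776 × 0.01101 = $16,446.47376
Redhawk Township: ($1,544,776 − $51,000) × 0.00312 = $1,493,776 × 0.00312 = $4,660.58112
Talbot Unified SD: $1,544,776 × 0.02058 = $31,791.49008
Total = $69,150.82784

$69,151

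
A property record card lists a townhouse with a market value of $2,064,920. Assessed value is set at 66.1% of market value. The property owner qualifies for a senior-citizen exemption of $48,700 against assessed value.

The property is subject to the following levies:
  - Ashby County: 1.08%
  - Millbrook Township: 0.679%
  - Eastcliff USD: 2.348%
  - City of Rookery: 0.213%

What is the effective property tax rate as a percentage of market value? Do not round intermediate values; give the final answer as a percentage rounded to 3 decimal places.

Assessed value = $2,064,920 × 0.661 = $1,364,912.12
Taxable value = $1,364,912.12 − $48,700 = $1,316,212.12
Ashby County: $1,316,212.12 × 0.0108 = $14,215.090896
Millbrook Township: $1,316,212.12 × 0.00679 = $8,937.0802948
Eastcliff USD: $1,316,212.12 × 0.02348 = $30,904.6605776
City of Rookery: $1,316,212.12 × 0.00213 = $2,803.5318156
Total tax = $56,860.363584
Effective rate = $56,860.363584 ÷ $2,064,920 = 2.754% of market value

2.754%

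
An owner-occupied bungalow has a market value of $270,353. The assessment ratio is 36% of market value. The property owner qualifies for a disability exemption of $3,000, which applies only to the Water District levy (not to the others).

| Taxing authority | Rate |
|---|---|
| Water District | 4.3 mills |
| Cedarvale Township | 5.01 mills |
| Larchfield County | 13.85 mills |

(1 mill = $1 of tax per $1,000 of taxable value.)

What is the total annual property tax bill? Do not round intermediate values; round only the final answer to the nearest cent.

Assessed value = $270,353 × 0.36 = $97,327.08
Water District: ($97,327.08 − $3,000) × 0.0043 = $94,327.08 × 0.0043 = $405.606444
Cedarvale Township: $97,327.08 × 0.00501 = $487.6086708
Larchfield County: $97,327.08 × 0.01385 = $1,347.980058
Total = $2,241.1951728

$2,241.20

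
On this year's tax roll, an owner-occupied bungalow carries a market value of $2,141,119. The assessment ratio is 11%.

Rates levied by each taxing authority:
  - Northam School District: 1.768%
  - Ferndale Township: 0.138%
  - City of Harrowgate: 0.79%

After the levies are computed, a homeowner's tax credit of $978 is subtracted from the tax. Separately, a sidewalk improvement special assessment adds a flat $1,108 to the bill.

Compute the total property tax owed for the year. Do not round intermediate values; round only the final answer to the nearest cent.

$6,479.70

Assessed value = $2,141,119 × 0.11 = $235,523.09
Northam School District: $235,523.09 × 0.01768 = $4,164.0482312
Ferndale Township: $235,523.09 × 0.00138 = $325.0218642
City of Harrowgate: $235,523.09 × 0.0079 = $1,860.632411
Levies subtotal = $6,349.7025064
After credit = $6,349.7025064 − $978 = $5,371.7025064
Total = $5,371.7025064 + $1,108 = $6,479.7025064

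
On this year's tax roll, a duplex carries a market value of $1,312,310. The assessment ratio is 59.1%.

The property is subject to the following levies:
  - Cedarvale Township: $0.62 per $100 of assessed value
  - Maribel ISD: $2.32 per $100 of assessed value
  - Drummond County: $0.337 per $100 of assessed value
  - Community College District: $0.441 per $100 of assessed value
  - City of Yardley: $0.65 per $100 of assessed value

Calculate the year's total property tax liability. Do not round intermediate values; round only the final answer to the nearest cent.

$33,877.13

Assessed value = $1,312,310 × 0.591 = $775,575.21
Cedarvale Township: $775,575.21 × 0.0062 = $4,808.566302
Maribel ISD: $775,575.21 × 0.0232 = $17,993.344872
Drummond County: $775,575.21 × 0.00337 = $2,613.6884577
Community College District: $775,575.21 × 0.00441 = $3,420.2866761
City of Yardley: $775,575.21 × 0.0065 = $5,041.238865
Total = $4,808.566302 + $17,993.344872 + $2,613.6884577 + $3,420.2866761 + $5,041.238865 = $33,877.1251728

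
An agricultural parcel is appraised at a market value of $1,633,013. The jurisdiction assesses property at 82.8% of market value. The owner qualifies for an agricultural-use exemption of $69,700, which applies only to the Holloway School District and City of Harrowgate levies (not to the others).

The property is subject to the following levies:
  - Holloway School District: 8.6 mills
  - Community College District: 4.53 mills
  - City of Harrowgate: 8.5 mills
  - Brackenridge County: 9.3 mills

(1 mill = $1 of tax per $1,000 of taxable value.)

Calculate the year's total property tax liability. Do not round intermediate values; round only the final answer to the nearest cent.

Assessed value = $1,633,013 × 0.828 = $1,352,134.764
Holloway School District: ($1,352,134.764 − $69,700) × 0.0086 = $1,282,434.764 × 0.0086 = $11,028.9389704
Community College District: $1,352,134.764 × 0.00453 = $6,125.17048092
City of Harrowgate: ($1,352,134.764 − $69,700) × 0.0085 = $1,282,434.764 × 0.0085 = $10,900.695494
Brackenridge County: $1,352,134.764 × 0.0093 = $12,574.8533052
Total = $40,629.65825052

$40,629.66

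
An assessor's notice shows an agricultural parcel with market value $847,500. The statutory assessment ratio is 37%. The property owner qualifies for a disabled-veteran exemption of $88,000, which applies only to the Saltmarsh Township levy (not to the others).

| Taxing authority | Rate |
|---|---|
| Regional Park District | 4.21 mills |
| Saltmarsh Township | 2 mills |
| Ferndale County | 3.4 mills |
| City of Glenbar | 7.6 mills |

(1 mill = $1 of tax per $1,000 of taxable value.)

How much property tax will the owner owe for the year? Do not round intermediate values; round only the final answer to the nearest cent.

Assessed value = $847,500 × 0.37 = $313,575
Regional Park District: $313,575 × 0.00421 = $1,320.15075
Saltmarsh Township: ($313,575 − $88,000) × 0.002 = $225,575 × 0.002 = $451.15
Ferndale County: $313,575 × 0.0034 = $1,066.155
City of Glenbar: $313,575 × 0.0076 = $2,383.17
Total = $5,220.62575

$5,220.63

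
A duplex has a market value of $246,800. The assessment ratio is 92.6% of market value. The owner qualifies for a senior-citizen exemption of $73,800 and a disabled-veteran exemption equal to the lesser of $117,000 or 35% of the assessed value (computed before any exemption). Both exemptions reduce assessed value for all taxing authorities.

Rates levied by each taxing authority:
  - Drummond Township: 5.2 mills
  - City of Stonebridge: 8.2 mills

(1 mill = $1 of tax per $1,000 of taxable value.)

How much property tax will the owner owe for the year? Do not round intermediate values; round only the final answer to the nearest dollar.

$1,002

Assessed value = $246,800 × 0.926 = $228,536.8
Disabled-veteran exemption = min($117,000, 35% × $228,536.8) = min($117,000, $79,987.88) = $79,987.88 (percentage binds)
Taxable value = $228,536.8 − $73,800 − $79,987.88 = $74,748.92
Drummond Township: $74,748.92 × 0.0052 = $388.694384
City of Stonebridge: $74,748.92 × 0.0082 = $612.941144
Total = $1,001.635528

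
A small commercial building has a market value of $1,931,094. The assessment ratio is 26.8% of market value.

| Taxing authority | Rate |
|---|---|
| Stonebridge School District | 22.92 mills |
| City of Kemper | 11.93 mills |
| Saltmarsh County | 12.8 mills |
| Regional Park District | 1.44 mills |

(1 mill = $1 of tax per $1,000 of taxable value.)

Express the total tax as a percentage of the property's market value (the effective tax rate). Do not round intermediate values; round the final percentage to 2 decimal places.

Assessed value = $1,931,094 × 0.268 = $517,533.192
Stonebridge School District: $517,533.192 × 0.02292 = $11,861.86076064
City of Kemper: $517,533.192 × 0.01193 = $6,174.17098056
Saltmarsh County: $517,533.192 × 0.0128 = $6,624.4248576
Regional Park District: $517,533.192 × 0.00144 = $745.24779648
Total tax = $25,405.70439528
Effective rate = $25,405.70439528 ÷ $1,931,094 = 1.32% of market value

1.32%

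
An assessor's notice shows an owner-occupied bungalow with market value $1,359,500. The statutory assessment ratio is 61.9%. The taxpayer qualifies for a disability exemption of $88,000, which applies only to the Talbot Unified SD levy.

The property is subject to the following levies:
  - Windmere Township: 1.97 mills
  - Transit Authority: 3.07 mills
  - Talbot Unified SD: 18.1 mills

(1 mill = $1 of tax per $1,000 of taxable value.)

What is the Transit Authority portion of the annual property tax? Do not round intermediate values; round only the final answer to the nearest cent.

Assessed value = $1,359,500 × 0.619 = $841,530.5
Transit Authority taxable value = $841,530.5 (exemption does not apply)
Transit Authority levy = $841,530.5 × 0.00307 = $2,583.498635

$2,583.50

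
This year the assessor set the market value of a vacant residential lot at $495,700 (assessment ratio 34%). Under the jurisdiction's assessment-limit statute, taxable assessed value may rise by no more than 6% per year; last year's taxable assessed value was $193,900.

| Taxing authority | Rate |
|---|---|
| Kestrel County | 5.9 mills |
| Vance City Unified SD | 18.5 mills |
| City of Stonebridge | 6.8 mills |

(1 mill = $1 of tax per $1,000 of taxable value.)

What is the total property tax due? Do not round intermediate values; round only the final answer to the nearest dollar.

Uncapped assessed value = $495,700 × 0.34 = $168,538
Cap limit = $193,900 × 1.06 = $205,534
Taxable assessed value = min($168,538, $205,534) = $168,538 (cap does not bind)
Kestrel County: $168,538 × 0.0059 = $994.3742
Vance City Unified SD: $168,538 × 0.0185 = $3,117.953
City of Stonebridge: $168,538 × 0.0068 = $1,146.0584
Total = $5,258.3856

$5,258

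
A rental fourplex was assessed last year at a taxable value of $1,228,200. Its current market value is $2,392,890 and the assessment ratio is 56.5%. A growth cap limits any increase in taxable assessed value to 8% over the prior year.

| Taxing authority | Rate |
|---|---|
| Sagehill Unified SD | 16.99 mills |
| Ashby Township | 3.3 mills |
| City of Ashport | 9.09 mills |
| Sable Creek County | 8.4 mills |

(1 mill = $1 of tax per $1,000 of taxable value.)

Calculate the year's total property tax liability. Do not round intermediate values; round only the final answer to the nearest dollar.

$50,114

Uncapped assessed value = $2,392,890 × 0.565 = $1,351,982.85
Cap limit = $1,228,200 × 1.08 = $1,326,456
Taxable assessed value = min($1,351,982.85, $1,326,456) = $1,326,456 (cap binds)
Sagehill Unified SD: $1,326,456 × 0.01699 = $22,536.48744
Ashby Township: $1,326,456 × 0.0033 = $4,377.3048
City of Ashport: $1,326,456 × 0.00909 = $12,057.48504
Sable Creek County: $1,326,456 × 0.0084 = $11,142.2304
Total = $50,113.50768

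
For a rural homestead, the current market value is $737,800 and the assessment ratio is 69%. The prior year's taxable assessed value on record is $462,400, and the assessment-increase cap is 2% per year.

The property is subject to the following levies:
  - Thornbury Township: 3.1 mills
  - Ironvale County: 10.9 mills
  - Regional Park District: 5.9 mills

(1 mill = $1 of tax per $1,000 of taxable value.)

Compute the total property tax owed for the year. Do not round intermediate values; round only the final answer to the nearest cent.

Uncapped assessed value = $737,800 × 0.69 = $509,082
Cap limit = $462,400 × 1.02 = $471,648
Taxable assessed value = min($509,082, $471,648) = $471,648 (cap binds)
Thornbury Township: $471,648 × 0.0031 = $1,462.1088
Ironvale County: $471,648 × 0.0109 = $5,140.9632
Regional Park District: $471,648 × 0.0059 = $2,782.7232
Total = $9,385.7952

$9,385.80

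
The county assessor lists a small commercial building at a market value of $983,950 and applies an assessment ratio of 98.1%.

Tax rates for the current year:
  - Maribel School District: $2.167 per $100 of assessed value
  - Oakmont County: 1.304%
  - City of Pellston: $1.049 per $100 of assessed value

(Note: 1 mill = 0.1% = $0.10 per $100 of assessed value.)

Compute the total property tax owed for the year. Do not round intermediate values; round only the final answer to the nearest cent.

Assessed value = $983,950 × 0.981 = $965,254.95
Maribel School District: $965,254.95 × 0.02167 = $20,917.0747665
Oakmont County: $965,254.95 × 0.01304 = $12,586.924548
City of Pellston: $965,254.95 × 0.01049 = $10,125.5244255
Total = $43,629.52374

$43,629.52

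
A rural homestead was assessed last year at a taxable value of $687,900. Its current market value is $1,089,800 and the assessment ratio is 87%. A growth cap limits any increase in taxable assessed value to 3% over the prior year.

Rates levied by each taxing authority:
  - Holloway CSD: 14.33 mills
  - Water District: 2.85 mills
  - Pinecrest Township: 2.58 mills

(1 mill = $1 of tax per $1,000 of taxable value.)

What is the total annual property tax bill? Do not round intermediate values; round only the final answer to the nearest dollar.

$14,001

Uncapped assessed value = $1,089,800 × 0.87 = $948,126
Cap limit = $687,900 × 1.03 = $708,537
Taxable assessed value = min($948,126, $708,537) = $708,537 (cap binds)
Holloway CSD: $708,537 × 0.01433 = $10,153.33521
Water District: $708,537 × 0.00285 = $2,019.33045
Pinecrest Township: $708,537 × 0.00258 = $1,828.02546
Total = $14,000.69112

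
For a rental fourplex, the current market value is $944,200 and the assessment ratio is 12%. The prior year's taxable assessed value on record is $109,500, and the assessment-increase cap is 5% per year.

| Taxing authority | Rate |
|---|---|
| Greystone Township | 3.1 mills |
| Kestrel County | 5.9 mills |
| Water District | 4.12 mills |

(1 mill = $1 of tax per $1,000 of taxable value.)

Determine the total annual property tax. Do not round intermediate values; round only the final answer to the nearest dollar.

Uncapped assessed value = $944,200 × 0.12 = $113,304
Cap limit = $109,500 × 1.05 = $114,975
Taxable assessed value = min($113,304, $114,975) = $113,304 (cap does not bind)
Greystone Township: $113,304 × 0.0031 = $351.2424
Kestrel County: $113,304 × 0.0059 = $668.4936
Water District: $113,304 × 0.00412 = $466.81248
Total = $1,486.54848

$1,487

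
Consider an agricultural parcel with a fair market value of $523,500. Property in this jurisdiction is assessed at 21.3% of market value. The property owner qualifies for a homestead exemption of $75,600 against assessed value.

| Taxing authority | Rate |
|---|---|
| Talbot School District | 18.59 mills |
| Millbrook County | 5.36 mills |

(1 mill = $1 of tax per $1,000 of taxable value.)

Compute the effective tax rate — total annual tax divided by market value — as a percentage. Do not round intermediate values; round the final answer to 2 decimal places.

Assessed value = $523,500 × 0.213 = $111,505.5
Taxable value = $111,505.5 − $75,600 = $35,905.5
Talbot School District: $35,905.5 × 0.01859 = $667.483245
Millbrook County: $35,905.5 × 0.00536 = $192.45348
Total tax = $859.936725
Effective rate = $859.936725 ÷ $523,500 = 0.16% of market value

0.16%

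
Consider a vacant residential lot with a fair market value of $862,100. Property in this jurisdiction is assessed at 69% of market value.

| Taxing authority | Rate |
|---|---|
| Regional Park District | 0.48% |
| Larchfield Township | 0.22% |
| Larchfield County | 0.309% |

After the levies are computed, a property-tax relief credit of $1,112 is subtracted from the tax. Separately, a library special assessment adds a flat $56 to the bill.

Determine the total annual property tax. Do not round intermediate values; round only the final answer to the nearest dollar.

$4,946

Assessed value = $862,100 × 0.69 = $594,849
Regional Park District: $594,849 × 0.0048 = $2,855.2752
Larchfield Township: $594,849 × 0.0022 = $1,308.6678
Larchfield County: $594,849 × 0.00309 = $1,838.08341
Levies subtotal = $6,002.02641
After credit = $6,002.02641 − $1,112 = $4,890.02641
Total = $4,890.02641 + $56 = $4,946.02641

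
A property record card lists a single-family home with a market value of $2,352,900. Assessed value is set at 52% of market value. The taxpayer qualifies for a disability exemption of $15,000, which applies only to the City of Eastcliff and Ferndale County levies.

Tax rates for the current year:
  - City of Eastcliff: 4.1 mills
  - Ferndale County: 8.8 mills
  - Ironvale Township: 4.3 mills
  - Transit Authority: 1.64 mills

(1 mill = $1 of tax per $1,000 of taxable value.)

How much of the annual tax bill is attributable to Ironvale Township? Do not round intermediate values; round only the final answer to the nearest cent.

$5,261.08

Assessed value = $2,352,900 × 0.52 = $1,223,508
Ironvale Township taxable value = $1,223,508 (exemption does not apply)
Ironvale Township levy = $1,223,508 × 0.0043 = $5,261.0844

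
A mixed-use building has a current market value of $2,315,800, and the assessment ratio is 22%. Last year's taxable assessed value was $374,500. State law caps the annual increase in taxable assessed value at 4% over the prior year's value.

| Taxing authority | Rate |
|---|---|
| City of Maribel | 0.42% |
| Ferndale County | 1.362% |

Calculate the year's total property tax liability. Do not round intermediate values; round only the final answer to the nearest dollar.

$6,941

Uncapped assessed value = $2,315,800 × 0.22 = $509,476
Cap limit = $374,500 × 1.04 = $389,480
Taxable assessed value = min($509,476, $389,480) = $389,480 (cap binds)
City of Maribel: $389,480 × 0.0042 = $1,635.816
Ferndale County: $389,480 × 0.01362 = $5,304.7176
Total = $6,940.5336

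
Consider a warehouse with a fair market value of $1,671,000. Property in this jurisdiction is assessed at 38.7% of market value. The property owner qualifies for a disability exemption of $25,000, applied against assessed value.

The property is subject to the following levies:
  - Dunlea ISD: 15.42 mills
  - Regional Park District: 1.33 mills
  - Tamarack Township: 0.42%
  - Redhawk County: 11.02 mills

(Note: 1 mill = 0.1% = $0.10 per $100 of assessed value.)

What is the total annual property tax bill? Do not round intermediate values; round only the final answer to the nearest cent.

$19,875.01

Assessed value = $1,671,000 × 0.387 = $646,677
Taxable value = $646,677 − $25,000 = $621,677
Dunlea ISD: $621,677 × 0.01542 = $9,586.25934
Regional Park District: $621,677 × 0.00133 = $826.83041
Tamarack Township: $621,677 × 0.0042 = $2,611.0434
Redhawk County: $621,677 × 0.01102 = $6,850.88054
Total = $19,875.01369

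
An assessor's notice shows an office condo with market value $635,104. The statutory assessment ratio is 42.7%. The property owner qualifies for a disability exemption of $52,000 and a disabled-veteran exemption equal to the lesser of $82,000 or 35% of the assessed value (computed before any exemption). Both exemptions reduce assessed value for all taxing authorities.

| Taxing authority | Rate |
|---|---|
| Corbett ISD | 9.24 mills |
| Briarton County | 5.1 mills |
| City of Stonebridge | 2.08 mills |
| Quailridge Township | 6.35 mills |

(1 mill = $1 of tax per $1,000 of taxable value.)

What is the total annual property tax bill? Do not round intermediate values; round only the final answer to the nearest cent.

$3,123.80

Assessed value = $635,104 × 0.427 = $271,189.408
Disabled-veteran exemption = min($82,000, 35% × $271,189.408) = min($82,000, $94,916.2928) = $82,000 (dollar cap binds)
Taxable value = $271,189.408 − $52,000 − $82,000 = $137,189.408
Corbett ISD: $137,189.408 × 0.00924 = $1,267.63012992
Briarton County: $137,189.408 × 0.0051 = $699.6659808
City of Stonebridge: $137,189.408 × 0.00208 = $285.35396864
Quailridge Township: $137,189.408 × 0.00635 = $871.1527408
Total = $3,123.80282016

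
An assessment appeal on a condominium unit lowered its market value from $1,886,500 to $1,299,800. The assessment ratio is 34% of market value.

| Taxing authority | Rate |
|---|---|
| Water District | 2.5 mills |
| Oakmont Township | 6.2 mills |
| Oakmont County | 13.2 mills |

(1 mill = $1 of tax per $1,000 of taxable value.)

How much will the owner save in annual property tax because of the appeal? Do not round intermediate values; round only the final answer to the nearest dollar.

$4,369

Old assessed value = $1,886,500 × 0.34 = $641,410
New assessed value = $1,299,800 × 0.34 = $441,932
Combined rate = 0.0025 + 0.0062 + 0.0132 = 0.0219
Old tax = $641,410 × 0.0219 = $14,046.879
New tax = $441,932 × 0.0219 = $9,678.3108
Reduction = $14,046.879 − $9,678.3108 = $4,368.5682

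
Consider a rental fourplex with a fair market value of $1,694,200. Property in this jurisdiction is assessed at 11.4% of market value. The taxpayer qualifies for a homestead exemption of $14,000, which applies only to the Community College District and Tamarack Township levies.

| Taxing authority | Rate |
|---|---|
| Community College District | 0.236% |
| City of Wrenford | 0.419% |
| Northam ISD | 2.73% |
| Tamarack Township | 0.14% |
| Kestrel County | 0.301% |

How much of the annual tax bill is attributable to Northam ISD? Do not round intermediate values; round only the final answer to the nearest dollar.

Assessed value = $1,694,200 × 0.114 = $193,138.8
Northam ISD taxable value = $193,138.8 (exemption does not apply)
Northam ISD levy = $193,138.8 × 0.0273 = $5,272.68924

$5,273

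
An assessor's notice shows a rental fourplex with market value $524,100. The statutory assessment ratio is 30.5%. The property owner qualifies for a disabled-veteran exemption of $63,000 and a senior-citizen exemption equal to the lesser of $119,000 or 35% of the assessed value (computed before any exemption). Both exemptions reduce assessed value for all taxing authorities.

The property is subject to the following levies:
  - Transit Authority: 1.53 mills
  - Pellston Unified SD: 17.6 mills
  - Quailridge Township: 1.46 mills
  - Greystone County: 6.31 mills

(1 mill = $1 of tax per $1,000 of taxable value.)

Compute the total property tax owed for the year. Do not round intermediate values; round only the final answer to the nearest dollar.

Assessed value = $524,100 × 0.305 = $159,850.5
Senior-citizen exemption = min($119,000, 35% × $159,850.5) = min($119,000, $55,947.675) = $55,947.675 (percentage binds)
Taxable value = $159,850.5 − $63,000 − $55,947.675 = $40,902.825
Transit Authority: $40,902.825 × 0.00153 = $62.58132225
Pellston Unified SD: $40,902.825 × 0.0176 = $719.88972
Quailridge Township: $40,902.825 × 0.00146 = $59.7181245
Greystone County: $40,902.825 × 0.00631 = $258.09682575
Total = $1,100.2859925

$1,100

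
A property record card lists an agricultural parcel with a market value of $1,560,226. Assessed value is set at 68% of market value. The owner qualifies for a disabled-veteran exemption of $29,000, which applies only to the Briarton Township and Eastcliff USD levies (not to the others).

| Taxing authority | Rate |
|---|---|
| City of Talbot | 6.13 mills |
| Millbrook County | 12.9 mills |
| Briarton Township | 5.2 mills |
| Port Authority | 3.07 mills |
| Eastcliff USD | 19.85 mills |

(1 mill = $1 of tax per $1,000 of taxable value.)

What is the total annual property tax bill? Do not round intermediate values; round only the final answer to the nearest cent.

Assessed value = $1,560,226 × 0.68 = $1,060,953.68
City of Talbot: $1,060,953.68 × 0.00613 = $6,503.6460584
Millbrook County: $1,060,953.68 × 0.0129 = $13,686.302472
Briarton Township: ($1,060,953.68 − $29,000) × 0.0052 = $1,031,953.68 × 0.0052 = $5,366.159136
Port Authority: $1,060,953.68 × 0.00307 = $3,257.1277976
Eastcliff USD: ($1,060,953.68 − $29,000) × 0.01985 = $1,031,953.68 × 0.01985 = $20,484.280548
Total = $49,297.516012

$49,297.52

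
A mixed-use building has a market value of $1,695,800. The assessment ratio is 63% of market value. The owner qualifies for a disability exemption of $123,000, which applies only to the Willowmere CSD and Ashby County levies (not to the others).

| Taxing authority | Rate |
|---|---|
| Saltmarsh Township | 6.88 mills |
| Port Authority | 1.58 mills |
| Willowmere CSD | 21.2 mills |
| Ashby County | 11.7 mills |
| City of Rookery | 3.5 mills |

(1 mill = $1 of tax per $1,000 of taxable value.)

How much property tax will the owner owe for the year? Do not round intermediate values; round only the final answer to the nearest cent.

$43,879.66

Assessed value = $1,695,800 × 0.63 = $1,068,354
Saltmarsh Township: $1,068,354 × 0.00688 = $7,350.27552
Port Authority: $1,068,354 × 0.00158 = $1,687.99932
Willowmere CSD: ($1,068,354 − $123,000) × 0.0212 = $945,354 × 0.0212 = $20,041.5048
Ashby County: ($1,068,354 − $123,000) × 0.0117 = $945,354 × 0.0117 = $11,060.6418
City of Rookery: $1,068,354 × 0.0035 = $3,739.239
Total = $43,879.66044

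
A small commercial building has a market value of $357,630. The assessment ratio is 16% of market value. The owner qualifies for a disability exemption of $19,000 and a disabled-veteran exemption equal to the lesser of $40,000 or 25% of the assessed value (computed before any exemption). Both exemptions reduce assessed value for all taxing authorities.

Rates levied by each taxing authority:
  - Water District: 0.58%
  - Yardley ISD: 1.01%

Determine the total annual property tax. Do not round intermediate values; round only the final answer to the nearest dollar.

$380

Assessed value = $357,630 × 0.16 = $57,220.8
Disabled-veteran exemption = min($40,000, 25% × $57,220.8) = min($40,000, $14,305.2) = $14,305.2 (percentage binds)
Taxable value = $57,220.8 − $19,000 − $14,305.2 = $23,915.6
Water District: $23,915.6 × 0.0058 = $138.71048
Yardley ISD: $23,915.6 × 0.0101 = $241.54756
Total = $380.25804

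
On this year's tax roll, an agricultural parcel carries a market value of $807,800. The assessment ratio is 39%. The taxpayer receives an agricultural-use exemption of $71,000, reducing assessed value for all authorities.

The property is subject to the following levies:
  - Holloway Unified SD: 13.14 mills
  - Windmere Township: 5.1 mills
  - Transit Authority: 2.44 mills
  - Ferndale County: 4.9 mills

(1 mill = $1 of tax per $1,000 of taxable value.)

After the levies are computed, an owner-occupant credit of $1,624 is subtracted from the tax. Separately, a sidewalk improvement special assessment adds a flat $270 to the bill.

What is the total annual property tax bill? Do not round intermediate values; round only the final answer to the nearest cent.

Assessed value = $807,800 × 0.39 = $315,042
Taxable value = $315,042 − $71,000 = $244,042
Holloway Unified SD: $244,042 × 0.01314 = $3,206.71188
Windmere Township: $244,042 × 0.0051 = $1,244.6142
Transit Authority: $244,042 × 0.00244 = $595.46248
Ferndale County: $244,042 × 0.0049 = $1,195.8058
Levies subtotal = $6,242.59436
After credit = $6,242.59436 − $1,624 = $4,618.59436
Total = $4,618.59436 + $270 = $4,888.59436

$4,888.59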